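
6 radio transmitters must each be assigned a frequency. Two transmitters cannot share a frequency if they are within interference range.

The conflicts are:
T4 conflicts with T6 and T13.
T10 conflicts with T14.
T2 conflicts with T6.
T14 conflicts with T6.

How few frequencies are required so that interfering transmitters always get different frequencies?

T14 and T6 conflict, so at least 2 frequencies are needed.
2 frequencies suffice: frequency 1 → {T10, T6, T13}; frequency 2 → {T4, T2, T14}. No two conflicting transmitters share a frequency.

2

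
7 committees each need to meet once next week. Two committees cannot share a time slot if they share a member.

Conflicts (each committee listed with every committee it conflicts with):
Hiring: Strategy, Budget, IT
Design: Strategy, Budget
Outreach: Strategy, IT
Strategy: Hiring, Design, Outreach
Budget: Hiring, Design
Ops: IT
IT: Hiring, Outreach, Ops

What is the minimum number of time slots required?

2

Hiring and Strategy conflict, so at least 2 time slots are needed.
Using 2 time slots: Hiring=1, Design=1, Outreach=1, Strategy=2, Budget=2, Ops=1, IT=2. Every pair that conflicts lands in different time slots.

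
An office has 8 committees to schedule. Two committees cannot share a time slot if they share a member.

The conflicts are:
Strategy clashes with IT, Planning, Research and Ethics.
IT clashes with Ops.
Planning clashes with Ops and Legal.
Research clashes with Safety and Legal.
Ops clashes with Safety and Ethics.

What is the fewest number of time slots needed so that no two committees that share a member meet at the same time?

3

The cycle Safety-Research-Strategy-Planning-Ops-Safety has odd length 5, so it cannot be 2-colored; at least 3 time slots are needed.
3 time slots suffice: Strategy=1, IT=2, Planning=2, Research=2, Ops=1, Safety=3, Ethics=2, Legal=1. No two conflicting committees share a time slot.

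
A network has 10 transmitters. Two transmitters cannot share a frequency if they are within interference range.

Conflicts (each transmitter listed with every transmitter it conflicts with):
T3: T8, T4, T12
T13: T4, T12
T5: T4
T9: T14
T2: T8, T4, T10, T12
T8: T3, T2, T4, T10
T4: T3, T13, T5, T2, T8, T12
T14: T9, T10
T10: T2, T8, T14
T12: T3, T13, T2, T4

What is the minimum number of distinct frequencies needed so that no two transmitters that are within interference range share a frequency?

3

T2, T8, T10 all conflict with each other, so at least 3 frequencies are needed.
Using 3 frequencies: T3=3, T13=3, T5=2, T9=1, T2=3, T8=2, T4=1, T14=2, T10=1, T12=2. No two conflicting transmitters share a frequency.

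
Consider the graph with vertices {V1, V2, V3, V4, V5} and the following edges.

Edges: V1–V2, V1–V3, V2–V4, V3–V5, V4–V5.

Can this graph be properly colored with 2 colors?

The cycle V2-V4-V5-V3-V1-V2 has odd length 5, so it cannot be 2-colored; at least 3 colors are needed.
So 2 colors are not enough.

No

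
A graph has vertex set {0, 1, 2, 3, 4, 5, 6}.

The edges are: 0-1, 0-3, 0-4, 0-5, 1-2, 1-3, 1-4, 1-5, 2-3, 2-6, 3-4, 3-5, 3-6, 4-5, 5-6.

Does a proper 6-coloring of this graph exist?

Yes

The chromatic number is 5. 0, 1, 3, 4, 5 are mutually adjacent (a clique of size 5), so at least 5 colors are needed.
5 colors suffice: color a → {3}; color b → {1, 6}; color c → {2, 5}; color d → {4}; color e → {0}.
Since 6 ≥ 5, a proper 6-coloring certainly exists.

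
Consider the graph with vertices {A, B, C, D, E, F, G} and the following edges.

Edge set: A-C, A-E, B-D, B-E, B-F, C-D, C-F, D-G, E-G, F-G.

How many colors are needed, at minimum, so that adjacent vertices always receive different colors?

3

The cycle E-G-D-C-A-E has odd length 5, so it cannot be 2-colored; at least 3 colors are needed.
A valid assignment using 3 colors: A=green, B=blue, C=blue, D=red, E=red, F=red, G=blue. Every edge joins two different colors.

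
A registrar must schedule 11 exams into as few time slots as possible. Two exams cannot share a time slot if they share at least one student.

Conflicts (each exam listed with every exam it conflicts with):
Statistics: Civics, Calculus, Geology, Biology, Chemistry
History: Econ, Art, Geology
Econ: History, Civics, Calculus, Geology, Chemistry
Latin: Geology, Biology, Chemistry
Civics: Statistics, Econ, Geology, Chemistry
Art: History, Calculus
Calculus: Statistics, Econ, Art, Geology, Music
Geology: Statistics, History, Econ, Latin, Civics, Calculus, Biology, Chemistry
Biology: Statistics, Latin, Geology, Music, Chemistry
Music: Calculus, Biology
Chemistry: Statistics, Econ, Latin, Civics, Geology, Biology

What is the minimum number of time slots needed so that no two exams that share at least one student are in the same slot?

4

Latin, Geology, Biology, Chemistry are mutually in conflict, so at least 4 time slots are needed.
4 time slots suffice: time slot 1 → {Art, Geology, Music}; time slot 2 → {History, Calculus, Chemistry}; time slot 3 → {Civics, Biology}; time slot 4 → {Statistics, Econ, Latin}. Each listed conflict is separated.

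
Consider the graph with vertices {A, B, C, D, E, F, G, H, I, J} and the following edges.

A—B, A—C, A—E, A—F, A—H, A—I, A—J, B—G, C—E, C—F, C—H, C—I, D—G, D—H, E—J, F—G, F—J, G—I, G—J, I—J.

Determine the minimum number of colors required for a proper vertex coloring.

3

A, C, H are mutually adjacent, so at least 3 colors are needed.
One proper 3-coloring: A=1, B=2, C=2, D=2, E=3, F=3, G=1, H=3, I=3, J=2. No two adjacent vertices share a color.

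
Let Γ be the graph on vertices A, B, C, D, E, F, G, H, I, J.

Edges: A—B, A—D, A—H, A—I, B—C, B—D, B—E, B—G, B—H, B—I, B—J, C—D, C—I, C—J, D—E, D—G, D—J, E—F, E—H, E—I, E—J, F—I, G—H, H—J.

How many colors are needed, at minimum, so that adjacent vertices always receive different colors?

B, E, H, J are pairwise adjacent (a clique of size 4), so at least 4 colors are needed.
4 colors suffice: A=2, B=1, C=2, D=3, E=2, F=1, G=2, H=3, I=3, J=4. No two adjacent vertices share a color.

4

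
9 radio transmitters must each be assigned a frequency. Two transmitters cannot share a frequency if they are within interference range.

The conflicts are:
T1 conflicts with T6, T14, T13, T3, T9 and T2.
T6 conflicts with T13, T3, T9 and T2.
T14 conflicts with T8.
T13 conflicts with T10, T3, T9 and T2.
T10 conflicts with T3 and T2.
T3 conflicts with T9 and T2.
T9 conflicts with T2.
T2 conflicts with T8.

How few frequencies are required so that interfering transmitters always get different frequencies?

6

T1, T6, T13, T3, T9, T2 pairwise conflict, so at least 6 frequencies are needed.
6 frequencies suffice: T1=4, T6=6, T14=1, T13=3, T10=4, T3=2, T9=5, T2=1, T8=2. No two conflicting transmitters share a frequency.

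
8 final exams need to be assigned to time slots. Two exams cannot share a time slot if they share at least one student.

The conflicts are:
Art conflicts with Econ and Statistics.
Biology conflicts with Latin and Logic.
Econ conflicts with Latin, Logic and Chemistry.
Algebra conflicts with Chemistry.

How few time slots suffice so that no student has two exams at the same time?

2

Biology and Logic conflict, so at least 2 time slots are needed.
Using 2 time slots: Art=2, Biology=1, Econ=1, Latin=2, Statistics=1, Logic=2, Algebra=1, Chemistry=2. Each listed conflict is separated.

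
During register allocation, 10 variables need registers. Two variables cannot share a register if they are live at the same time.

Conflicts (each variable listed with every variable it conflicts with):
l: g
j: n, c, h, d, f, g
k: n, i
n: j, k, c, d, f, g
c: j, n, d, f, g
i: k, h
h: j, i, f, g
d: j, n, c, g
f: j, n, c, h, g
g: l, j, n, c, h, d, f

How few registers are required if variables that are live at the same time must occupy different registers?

j, n, c, d, g all conflict with each other, so at least 5 registers are needed.
5 registers suffice: register 1 → {k, g}; register 2 → {l, n, h}; register 3 → {j, i}; register 4 → {c}; register 5 → {d, f}. No two conflicting variables share a register.

5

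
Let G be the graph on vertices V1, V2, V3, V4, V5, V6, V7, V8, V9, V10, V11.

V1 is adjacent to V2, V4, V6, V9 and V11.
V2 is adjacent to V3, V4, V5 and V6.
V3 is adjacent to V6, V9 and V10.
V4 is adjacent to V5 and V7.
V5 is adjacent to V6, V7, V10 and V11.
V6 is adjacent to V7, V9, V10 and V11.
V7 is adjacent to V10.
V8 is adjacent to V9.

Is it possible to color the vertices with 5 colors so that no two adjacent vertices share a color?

The chromatic number is 4. V5, V6, V7, V10 are pairwise adjacent (a clique of size 4), so at least 4 colors are needed.
4 colors suffice: color red → {V4, V6, V8}; color blue → {V1, V3, V5}; color green → {V2, V7, V9, V11}; color yellow → {V10}.
Since 5 ≥ 4, a proper 5-coloring certainly exists.

Yes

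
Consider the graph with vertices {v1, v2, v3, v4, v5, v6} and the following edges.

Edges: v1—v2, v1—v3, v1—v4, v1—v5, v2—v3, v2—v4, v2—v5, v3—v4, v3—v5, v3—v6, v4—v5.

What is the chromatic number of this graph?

v1, v2, v3, v4, v5 are mutually adjacent (a clique of size 5), so at least 5 colors are needed.
5 colors suffice: color red → {v3}; color blue → {v2, v6}; color green → {v4}; color yellow → {v1}; color purple → {v5}. Every edge joins two different colors.

5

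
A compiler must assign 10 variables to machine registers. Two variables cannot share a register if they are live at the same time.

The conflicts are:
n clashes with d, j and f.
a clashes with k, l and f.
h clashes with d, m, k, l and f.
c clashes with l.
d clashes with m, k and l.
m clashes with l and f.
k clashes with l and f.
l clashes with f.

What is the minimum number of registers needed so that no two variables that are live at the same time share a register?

h, m, l, f pairwise conflict, so at least 4 registers are needed.
Using 4 registers: n=1, a=3, h=3, c=2, d=2, j=2, m=4, k=4, l=1, f=2. No two conflicting variables share a register.

4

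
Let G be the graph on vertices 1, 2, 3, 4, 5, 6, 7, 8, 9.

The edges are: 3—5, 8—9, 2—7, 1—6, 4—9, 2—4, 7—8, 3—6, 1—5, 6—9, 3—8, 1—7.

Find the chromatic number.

3

The cycle 7-2-4-9-8-7 has odd length 5, so it cannot be 2-colored; at least 3 colors are needed.
A valid assignment using 3 colors: 1=blue, 2=blue, 3=blue, 4=red, 5=red, 6=red, 7=green, 8=red, 9=blue. Each edge has distinct colors on its endpoints.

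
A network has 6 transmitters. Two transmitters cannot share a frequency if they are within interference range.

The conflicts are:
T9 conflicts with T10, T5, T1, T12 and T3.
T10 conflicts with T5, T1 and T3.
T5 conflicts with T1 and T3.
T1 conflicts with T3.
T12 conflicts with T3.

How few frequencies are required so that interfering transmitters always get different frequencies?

T9, T10, T5, T1, T3 all conflict with each other, so at least 5 frequencies are needed.
5 frequencies suffice: T9=2, T10=5, T5=3, T1=4, T12=3, T3=1. Every pair that conflicts lands in different frequencies.

5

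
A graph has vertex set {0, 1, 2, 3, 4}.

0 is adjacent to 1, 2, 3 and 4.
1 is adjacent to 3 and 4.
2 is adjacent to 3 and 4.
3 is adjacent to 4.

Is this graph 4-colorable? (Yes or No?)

Yes

The chromatic number is 4. 0, 1, 3, 4 form a clique, so at least 4 colors are needed.
One proper 4-coloring: 0=a, 1=d, 2=d, 3=b, 4=c.
That is already a proper 4-coloring.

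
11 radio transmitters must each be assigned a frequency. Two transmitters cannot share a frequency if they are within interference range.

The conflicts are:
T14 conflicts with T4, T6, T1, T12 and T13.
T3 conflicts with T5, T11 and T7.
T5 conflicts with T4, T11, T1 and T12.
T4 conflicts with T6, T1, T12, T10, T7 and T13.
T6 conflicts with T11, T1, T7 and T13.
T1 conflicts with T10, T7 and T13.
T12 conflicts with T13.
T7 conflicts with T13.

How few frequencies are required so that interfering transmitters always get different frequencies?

T4, T6, T1, T7, T13 are mutually in conflict, so at least 5 frequencies are needed.
5 frequencies suffice: T14=5, T3=1, T5=3, T4=1, T6=3, T11=2, T1=2, T12=2, T10=3, T7=5, T13=4. No two conflicting transmitters share a frequency.

5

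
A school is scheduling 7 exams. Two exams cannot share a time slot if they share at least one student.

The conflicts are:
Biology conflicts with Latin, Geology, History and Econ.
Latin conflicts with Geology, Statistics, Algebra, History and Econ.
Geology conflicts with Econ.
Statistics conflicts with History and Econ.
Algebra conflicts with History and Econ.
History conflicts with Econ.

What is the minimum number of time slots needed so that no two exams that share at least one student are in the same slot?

Latin, Statistics, History, Econ pairwise conflict, so at least 4 time slots are needed.
4 time slots suffice: Biology=4, Latin=2, Geology=3, Statistics=4, Algebra=4, History=3, Econ=1. Every pair that conflicts lands in different time slots.

4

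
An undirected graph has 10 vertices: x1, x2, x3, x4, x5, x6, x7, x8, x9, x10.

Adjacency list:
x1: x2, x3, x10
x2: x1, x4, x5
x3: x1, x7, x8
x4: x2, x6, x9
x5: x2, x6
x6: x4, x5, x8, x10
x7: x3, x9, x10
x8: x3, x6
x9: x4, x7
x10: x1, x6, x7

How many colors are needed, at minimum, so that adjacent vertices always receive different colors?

The cycle x10-x6-x8-x3-x7-x10 has odd length 5, so it cannot be 2-colored; at least 3 colors are needed.
A valid assignment using 3 colors: x1=R, x2=G, x3=B, x4=B, x5=B, x6=R, x7=R, x8=G, x9=G, x10=B. Each edge has distinct colors on its endpoints.

3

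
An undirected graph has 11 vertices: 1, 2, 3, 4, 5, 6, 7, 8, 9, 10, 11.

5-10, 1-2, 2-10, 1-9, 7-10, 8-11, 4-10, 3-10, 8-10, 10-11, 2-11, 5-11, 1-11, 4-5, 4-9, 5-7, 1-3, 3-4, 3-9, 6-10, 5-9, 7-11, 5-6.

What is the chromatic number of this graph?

5, 7, 10, 11 form a clique, so at least 4 colors are needed.
One proper 4-coloring: 1=c, 2=d, 3=b, 4=d, 5=c, 6=b, 7=d, 8=c, 9=a, 10=a, 11=b. Each edge has distinct colors on its endpoints.

4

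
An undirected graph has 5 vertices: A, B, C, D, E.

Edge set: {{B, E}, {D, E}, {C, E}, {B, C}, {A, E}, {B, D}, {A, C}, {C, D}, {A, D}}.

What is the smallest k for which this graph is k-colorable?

B, C, D, E form a clique, so at least 4 colors are needed.
4 colors suffice: color 1 → {C}; color 2 → {E}; color 3 → {D}; color 4 → {A, B}. Each edge has distinct colors on its endpoints.

4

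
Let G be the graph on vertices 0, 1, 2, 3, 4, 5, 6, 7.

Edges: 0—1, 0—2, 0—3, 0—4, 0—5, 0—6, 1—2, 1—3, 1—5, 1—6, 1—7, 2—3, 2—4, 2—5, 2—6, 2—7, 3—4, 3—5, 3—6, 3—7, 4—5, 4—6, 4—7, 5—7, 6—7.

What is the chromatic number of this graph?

0, 1, 2, 3, 6 form a clique, so at least 5 colors are needed.
5 colors suffice: color a → {3}; color b → {2}; color c → {0, 7}; color d → {1, 4}; color e → {5, 6}. Each edge has distinct colors on its endpoints.

5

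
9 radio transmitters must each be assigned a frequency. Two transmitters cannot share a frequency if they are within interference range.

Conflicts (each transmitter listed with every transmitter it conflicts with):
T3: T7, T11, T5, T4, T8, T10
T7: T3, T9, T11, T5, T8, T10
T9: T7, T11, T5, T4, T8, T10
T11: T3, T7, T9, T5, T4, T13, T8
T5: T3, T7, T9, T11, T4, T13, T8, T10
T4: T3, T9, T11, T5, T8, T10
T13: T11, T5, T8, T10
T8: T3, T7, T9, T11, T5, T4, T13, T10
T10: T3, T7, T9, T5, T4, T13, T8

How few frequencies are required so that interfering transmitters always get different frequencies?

T7, T9, T5, T8, T10 all conflict with each other, so at least 5 frequencies are needed.
5 frequencies suffice: T3=5, T7=4, T9=5, T11=3, T5=1, T4=4, T13=4, T8=2, T10=3. No two conflicting transmitters share a frequency.

5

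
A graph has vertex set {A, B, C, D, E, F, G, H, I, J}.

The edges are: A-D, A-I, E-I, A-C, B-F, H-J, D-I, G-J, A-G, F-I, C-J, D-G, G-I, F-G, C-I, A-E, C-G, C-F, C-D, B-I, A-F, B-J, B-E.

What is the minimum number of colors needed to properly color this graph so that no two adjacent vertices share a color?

A, C, D, G, I form a clique, so at least 5 colors are needed.
5 colors suffice: color red → {I, J}; color blue → {A, B, H}; color green → {E, G}; color yellow → {C}; color purple → {D, F}. No two adjacent vertices share a color.

5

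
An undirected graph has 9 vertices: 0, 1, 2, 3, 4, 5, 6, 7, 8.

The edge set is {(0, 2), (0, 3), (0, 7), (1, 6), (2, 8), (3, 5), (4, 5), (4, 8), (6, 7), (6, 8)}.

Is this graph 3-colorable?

Yes

The chromatic number is 3. The cycle 0-7-6-8-2-0 has odd length 5, so it cannot be 2-colored; at least 3 colors are needed.
3 colors suffice: color a → {0, 4, 6}; color b → {1, 3, 7, 8}; color c → {2, 5}.
That is already a proper 3-coloring.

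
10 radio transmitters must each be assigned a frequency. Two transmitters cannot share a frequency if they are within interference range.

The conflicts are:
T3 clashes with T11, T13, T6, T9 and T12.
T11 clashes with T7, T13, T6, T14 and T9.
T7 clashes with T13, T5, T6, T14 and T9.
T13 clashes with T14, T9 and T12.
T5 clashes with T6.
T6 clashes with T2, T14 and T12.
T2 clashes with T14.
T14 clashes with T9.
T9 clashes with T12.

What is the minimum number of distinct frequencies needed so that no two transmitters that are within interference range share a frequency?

5

T11, T7, T13, T14, T9 all conflict with each other, so at least 5 frequencies are needed.
5 frequencies suffice: frequency 1 → {T6, T9}; frequency 2 → {T3, T7, T2}; frequency 3 → {T11, T5, T12}; frequency 4 → {T13}; frequency 5 → {T14}. No two conflicting transmitters share a frequency.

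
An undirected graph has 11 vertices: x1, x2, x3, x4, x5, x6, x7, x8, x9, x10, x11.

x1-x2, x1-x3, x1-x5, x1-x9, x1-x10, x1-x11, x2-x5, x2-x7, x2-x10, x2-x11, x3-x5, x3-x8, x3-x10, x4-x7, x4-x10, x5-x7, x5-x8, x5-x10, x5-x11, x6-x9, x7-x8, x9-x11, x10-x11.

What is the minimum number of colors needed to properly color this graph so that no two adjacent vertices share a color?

x1, x2, x5, x10, x11 are mutually adjacent (a clique of size 5), so at least 5 colors are needed.
5 colors suffice: color 1 → {x4, x5, x9}; color 2 → {x1, x6, x7}; color 3 → {x8, x10}; color 4 → {x3, x11}; color 5 → {x2}. Every edge joins two different colors.

5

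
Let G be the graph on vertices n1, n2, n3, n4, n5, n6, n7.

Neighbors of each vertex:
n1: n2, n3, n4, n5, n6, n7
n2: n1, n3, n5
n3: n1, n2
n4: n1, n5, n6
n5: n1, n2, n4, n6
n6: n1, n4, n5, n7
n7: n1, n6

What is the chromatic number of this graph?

n1, n4, n5, n6 form a clique, so at least 4 colors are needed.
One proper 4-coloring: n1=1, n2=3, n3=2, n4=4, n5=2, n6=3, n7=2. Each edge has distinct colors on its endpoints.

4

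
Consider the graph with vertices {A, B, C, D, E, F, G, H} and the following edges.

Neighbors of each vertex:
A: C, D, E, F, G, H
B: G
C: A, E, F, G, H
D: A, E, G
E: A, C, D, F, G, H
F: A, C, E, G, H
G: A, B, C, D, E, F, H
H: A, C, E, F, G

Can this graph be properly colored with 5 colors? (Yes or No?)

A, C, E, F, G, H are mutually adjacent (a clique of size 6), so at least 6 colors are needed.
So 5 colors are not enough.

No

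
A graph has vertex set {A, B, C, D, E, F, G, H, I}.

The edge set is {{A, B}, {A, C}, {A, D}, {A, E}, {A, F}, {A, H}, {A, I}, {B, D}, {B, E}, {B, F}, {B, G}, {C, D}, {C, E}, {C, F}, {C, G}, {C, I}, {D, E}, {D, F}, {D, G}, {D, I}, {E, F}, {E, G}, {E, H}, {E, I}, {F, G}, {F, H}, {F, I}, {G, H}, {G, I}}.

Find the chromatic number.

A, C, D, E, F, I form a clique, so at least 6 colors are needed.
6 colors suffice: A=3, B=5, C=6, D=4, E=1, F=2, G=3, H=4, I=5. Each edge has distinct colors on its endpoints.

6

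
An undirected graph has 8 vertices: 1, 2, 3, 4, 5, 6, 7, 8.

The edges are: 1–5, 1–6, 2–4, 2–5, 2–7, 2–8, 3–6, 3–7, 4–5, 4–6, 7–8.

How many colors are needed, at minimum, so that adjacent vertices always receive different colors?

2, 4, 5 are mutually adjacent, so at least 3 colors are needed.
3 colors suffice: color red → {2, 6}; color blue → {1, 4, 7}; color green → {3, 5, 8}. No two adjacent vertices share a color.

3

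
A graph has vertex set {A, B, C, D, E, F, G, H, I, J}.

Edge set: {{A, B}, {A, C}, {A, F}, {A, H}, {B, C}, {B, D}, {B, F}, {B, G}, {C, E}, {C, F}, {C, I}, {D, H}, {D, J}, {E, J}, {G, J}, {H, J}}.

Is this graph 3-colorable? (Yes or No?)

No

A, B, C, F are pairwise adjacent (a clique of size 4), so at least 4 colors are needed.
So 3 colors are not enough.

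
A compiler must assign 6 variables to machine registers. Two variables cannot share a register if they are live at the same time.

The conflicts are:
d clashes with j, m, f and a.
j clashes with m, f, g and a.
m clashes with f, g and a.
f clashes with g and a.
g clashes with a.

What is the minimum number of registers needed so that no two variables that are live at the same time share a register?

d, j, m, f, a are mutually in conflict, so at least 5 registers are needed.
5 registers suffice: register 1 → {j}; register 2 → {a}; register 3 → {f}; register 4 → {m}; register 5 → {d, g}. No two conflicting variables share a register.

5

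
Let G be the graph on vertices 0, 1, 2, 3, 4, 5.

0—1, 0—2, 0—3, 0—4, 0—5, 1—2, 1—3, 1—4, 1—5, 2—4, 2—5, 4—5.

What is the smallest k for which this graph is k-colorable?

0, 1, 2, 4, 5 form a clique, so at least 5 colors are needed.
5 colors suffice: 0=a, 1=b, 2=e, 3=c, 4=c, 5=d. No two adjacent vertices share a color.

5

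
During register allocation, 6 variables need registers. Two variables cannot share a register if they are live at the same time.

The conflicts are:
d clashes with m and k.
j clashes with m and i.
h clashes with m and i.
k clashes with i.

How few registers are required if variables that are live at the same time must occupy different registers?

The cycle i-h-m-d-k-i has odd length 5, so it cannot be 2-colored; at least 3 registers are needed.
3 registers suffice: register 1 → {m, i}; register 2 → {d, j, h}; register 3 → {k}. No two conflicting variables share a register.

3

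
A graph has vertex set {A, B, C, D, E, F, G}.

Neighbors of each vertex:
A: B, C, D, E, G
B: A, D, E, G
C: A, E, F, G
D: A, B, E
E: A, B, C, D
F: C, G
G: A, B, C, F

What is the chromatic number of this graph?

4

A, B, D, E are mutually adjacent (a clique of size 4), so at least 4 colors are needed.
A valid assignment using 4 colors: A=1, B=3, C=3, D=4, E=2, F=1, G=2. No two adjacent vertices share a color.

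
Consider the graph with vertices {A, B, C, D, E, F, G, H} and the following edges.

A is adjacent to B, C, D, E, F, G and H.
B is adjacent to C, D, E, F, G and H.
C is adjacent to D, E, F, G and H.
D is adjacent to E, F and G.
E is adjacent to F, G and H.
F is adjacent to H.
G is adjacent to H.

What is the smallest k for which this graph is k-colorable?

6

A, B, C, E, G, H form a clique, so at least 6 colors are needed.
One proper 6-coloring: A=3, B=2, C=1, D=6, E=4, F=5, G=5, H=6. Every edge joins two different colors.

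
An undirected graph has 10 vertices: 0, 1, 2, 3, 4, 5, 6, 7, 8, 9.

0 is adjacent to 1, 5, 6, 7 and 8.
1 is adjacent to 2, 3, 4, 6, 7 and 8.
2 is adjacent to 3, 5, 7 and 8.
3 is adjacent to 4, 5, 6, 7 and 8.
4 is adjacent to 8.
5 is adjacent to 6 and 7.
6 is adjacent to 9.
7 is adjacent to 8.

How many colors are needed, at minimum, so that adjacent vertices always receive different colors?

5

1, 2, 3, 7, 8 are pairwise adjacent (a clique of size 5), so at least 5 colors are needed.
One proper 5-coloring: 0=a, 1=b, 2=e, 3=a, 4=d, 5=b, 6=c, 7=d, 8=c, 9=a. No two adjacent vertices share a color.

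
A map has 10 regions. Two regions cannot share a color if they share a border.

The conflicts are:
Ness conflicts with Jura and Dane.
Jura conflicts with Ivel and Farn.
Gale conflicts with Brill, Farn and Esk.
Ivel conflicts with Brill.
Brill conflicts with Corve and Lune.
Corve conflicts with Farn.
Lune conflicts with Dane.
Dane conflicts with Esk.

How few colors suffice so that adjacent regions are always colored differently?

3

The cycle Jura-Farn-Gale-Brill-Ivel-Jura has odd length 5, so it cannot be 2-colored; at least 3 colors are needed.
3 colors suffice: color 1 → {Jura, Brill, Dane}; color 2 → {Ness, Gale, Ivel, Corve, Lune}; color 3 → {Farn, Esk}. Each listed conflict is separated.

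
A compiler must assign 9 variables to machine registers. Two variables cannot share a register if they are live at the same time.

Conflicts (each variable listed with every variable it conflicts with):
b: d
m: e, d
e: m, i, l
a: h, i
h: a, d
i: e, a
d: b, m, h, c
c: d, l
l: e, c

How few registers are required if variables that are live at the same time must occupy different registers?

The cycle m-e-l-c-d-m has odd length 5, so it cannot be 2-colored; at least 3 registers are needed.
3 registers suffice: register 1 → {e, a, d}; register 2 → {b, m, h, i, l}; register 3 → {c}. Each listed conflict is separated.

3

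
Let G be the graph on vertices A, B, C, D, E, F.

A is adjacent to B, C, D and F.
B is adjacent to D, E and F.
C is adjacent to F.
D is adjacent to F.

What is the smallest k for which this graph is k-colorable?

A, B, D, F form a clique, so at least 4 colors are needed.
4 colors suffice: color 1 → {A, E}; color 2 → {F}; color 3 → {B, C}; color 4 → {D}. No two adjacent vertices share a color.

4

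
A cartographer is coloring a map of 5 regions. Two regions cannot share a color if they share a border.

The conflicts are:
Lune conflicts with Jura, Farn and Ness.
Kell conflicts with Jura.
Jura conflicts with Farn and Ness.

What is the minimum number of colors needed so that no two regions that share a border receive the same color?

3

Lune, Jura, Ness pairwise conflict, so at least 3 colors are needed.
A valid assignment using 3 colors: Lune=2, Kell=2, Jura=1, Farn=3, Ness=3. Every pair that conflicts lands in different colors.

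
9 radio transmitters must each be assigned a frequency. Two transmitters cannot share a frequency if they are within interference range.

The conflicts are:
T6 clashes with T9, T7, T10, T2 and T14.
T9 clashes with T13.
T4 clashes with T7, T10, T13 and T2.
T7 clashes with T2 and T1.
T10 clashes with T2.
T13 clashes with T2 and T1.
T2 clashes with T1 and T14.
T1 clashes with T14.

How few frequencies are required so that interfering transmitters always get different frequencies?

3

T6, T7, T2 pairwise conflict, so at least 3 frequencies are needed.
3 frequencies suffice: frequency 1 → {T9, T2}; frequency 2 → {T6, T4, T1}; frequency 3 → {T7, T10, T13, T14}. Every pair that conflicts lands in different frequencies.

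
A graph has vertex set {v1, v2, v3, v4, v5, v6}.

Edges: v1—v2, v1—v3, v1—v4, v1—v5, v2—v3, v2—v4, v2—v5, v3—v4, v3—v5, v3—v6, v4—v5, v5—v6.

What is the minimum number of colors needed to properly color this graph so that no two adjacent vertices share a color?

5

v1, v2, v3, v4, v5 are pairwise adjacent (a clique of size 5), so at least 5 colors are needed.
One proper 5-coloring: v1=3, v2=5, v3=2, v4=4, v5=1, v6=3. Each edge has distinct colors on its endpoints.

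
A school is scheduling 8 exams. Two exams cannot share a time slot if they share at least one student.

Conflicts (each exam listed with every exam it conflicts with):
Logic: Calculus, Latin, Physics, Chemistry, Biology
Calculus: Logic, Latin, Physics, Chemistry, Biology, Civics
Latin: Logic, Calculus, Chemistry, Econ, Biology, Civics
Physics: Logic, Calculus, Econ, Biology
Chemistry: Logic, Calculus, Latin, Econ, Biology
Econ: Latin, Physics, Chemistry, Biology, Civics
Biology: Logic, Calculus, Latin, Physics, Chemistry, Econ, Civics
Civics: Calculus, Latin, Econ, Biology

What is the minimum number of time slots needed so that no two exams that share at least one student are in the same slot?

Logic, Calculus, Latin, Chemistry, Biology pairwise conflict, so at least 5 time slots are needed.
A valid assignment using 5 time slots: Logic=5, Calculus=2, Latin=3, Physics=3, Chemistry=4, Econ=2, Biology=1, Civics=4. Each listed conflict is separated.

5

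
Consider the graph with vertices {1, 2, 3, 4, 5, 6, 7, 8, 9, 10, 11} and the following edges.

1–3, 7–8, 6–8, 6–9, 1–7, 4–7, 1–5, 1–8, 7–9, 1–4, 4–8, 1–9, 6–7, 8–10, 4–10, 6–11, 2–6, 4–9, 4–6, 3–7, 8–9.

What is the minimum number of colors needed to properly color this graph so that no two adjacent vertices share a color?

5

4, 6, 7, 8, 9 are mutually adjacent (a clique of size 5), so at least 5 colors are needed.
5 colors suffice: color a → {1, 6, 10}; color b → {2, 5, 7, 11}; color c → {3, 8}; color d → {4}; color e → {9}. No two adjacent vertices share a color.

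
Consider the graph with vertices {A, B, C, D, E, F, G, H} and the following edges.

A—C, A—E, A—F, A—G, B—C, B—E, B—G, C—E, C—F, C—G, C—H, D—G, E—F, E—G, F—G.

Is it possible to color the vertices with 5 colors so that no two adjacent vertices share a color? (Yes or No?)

The chromatic number is 5. A, C, E, F, G are mutually adjacent (a clique of size 5), so at least 5 colors are needed.
5 colors suffice: color 1 → {C, D}; color 2 → {G, H}; color 3 → {E}; color 4 → {B, F}; color 5 → {A}.
That is already a proper 5-coloring.

Yes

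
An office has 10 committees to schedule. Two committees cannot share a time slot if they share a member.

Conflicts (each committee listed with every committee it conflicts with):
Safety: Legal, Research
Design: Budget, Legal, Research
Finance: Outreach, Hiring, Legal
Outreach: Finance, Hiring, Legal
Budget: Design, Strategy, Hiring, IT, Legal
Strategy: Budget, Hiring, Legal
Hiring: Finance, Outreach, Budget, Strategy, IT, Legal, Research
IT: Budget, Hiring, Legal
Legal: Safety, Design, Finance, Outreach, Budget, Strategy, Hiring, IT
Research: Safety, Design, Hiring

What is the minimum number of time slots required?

Budget, Strategy, Hiring, Legal all conflict with each other, so at least 4 time slots are needed.
A valid assignment using 4 time slots: Safety=2, Design=2, Finance=4, Outreach=3, Budget=3, Strategy=4, Hiring=2, IT=4, Legal=1, Research=1. Every pair that conflicts lands in different time slots.

4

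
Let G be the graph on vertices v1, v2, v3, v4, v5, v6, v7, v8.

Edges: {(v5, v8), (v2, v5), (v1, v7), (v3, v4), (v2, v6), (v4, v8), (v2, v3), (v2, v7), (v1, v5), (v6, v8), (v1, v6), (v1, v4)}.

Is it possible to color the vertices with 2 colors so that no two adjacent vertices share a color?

No

The cycle v3-v4-v8-v6-v2-v3 has odd length 5, so it cannot be 2-colored; at least 3 colors are needed.
So 2 colors are not enough.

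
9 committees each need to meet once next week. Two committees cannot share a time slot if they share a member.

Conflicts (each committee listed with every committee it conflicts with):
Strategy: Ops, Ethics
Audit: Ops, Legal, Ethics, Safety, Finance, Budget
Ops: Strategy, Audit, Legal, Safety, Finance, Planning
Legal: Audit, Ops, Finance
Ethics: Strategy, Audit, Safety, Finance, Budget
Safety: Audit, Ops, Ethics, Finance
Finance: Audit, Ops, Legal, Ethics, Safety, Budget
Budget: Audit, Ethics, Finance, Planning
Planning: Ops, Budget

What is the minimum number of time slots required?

Audit, Ops, Legal, Finance are mutually in conflict, so at least 4 time slots are needed.
4 time slots suffice: time slot 1 → {Strategy, Audit, Planning}; time slot 2 → {Finance}; time slot 3 → {Ops, Ethics}; time slot 4 → {Legal, Safety, Budget}. No two conflicting committees share a time slot.

4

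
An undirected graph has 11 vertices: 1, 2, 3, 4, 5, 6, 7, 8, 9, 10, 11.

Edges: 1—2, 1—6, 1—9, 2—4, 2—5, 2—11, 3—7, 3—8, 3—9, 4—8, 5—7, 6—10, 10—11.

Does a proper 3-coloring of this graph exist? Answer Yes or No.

Yes

The chromatic number is 3. The cycle 10-6-1-2-11-10 has odd length 5, so it cannot be 2-colored; at least 3 colors are needed.
A valid assignment using 3 colors: 1=blue, 2=red, 3=red, 4=green, 5=blue, 6=green, 7=green, 8=blue, 9=green, 10=red, 11=blue.
That is already a proper 3-coloring.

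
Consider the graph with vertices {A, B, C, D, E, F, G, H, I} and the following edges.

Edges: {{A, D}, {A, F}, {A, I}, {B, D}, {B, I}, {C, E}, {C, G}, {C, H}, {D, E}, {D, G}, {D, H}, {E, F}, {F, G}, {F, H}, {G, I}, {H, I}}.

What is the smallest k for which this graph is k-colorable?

H and I are adjacent, so at least 2 colors are needed.
A valid assignment using 2 colors: A=blue, B=blue, C=red, D=red, E=blue, F=red, G=blue, H=blue, I=red. No two adjacent vertices share a color.

2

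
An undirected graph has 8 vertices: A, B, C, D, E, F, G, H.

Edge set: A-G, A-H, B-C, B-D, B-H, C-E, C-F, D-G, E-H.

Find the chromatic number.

The cycle H-B-D-G-A-H has odd length 5, so it cannot be 2-colored; at least 3 colors are needed.
3 colors suffice: color 1 → {A, B, E, F}; color 2 → {C, D, H}; color 3 → {G}. No two adjacent vertices share a color.

3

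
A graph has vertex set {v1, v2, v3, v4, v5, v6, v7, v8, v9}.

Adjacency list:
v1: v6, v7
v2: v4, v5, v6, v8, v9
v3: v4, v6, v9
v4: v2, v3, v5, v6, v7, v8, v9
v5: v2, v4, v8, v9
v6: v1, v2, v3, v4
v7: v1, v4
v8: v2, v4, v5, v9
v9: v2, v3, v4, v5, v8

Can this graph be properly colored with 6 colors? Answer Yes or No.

Yes

The chromatic number is 5. v2, v4, v5, v8, v9 are pairwise adjacent (a clique of size 5), so at least 5 colors are needed.
One proper 5-coloring: v1=1, v2=3, v3=3, v4=1, v5=5, v6=2, v7=2, v8=4, v9=2.
Since 6 ≥ 5, a proper 6-coloring certainly exists.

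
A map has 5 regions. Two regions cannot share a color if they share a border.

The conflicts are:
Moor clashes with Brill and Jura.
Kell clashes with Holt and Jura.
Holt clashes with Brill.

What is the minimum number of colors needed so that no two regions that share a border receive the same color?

The cycle Moor-Brill-Holt-Kell-Jura-Moor has odd length 5, so it cannot be 2-colored; at least 3 colors are needed.
One proper 3-coloring: Moor=1, Kell=3, Holt=1, Brill=2, Jura=2. Every pair that conflicts lands in different colors.

3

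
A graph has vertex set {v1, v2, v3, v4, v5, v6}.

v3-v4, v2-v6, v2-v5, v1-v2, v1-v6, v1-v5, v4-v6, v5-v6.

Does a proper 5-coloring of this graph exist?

The chromatic number is 4. v1, v2, v5, v6 are mutually adjacent (a clique of size 4), so at least 4 colors are needed.
4 colors suffice: v1=4, v2=3, v3=1, v4=2, v5=2, v6=1.
Since 5 ≥ 4, a proper 5-coloring certainly exists.

Yes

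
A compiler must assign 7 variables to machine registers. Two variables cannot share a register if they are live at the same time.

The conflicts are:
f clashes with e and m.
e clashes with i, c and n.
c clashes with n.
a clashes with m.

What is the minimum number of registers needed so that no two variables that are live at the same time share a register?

e, c, n all conflict with each other, so at least 3 registers are needed.
3 registers suffice: f=2, e=1, i=2, c=3, n=2, a=2, m=1. No two conflicting variables share a register.

3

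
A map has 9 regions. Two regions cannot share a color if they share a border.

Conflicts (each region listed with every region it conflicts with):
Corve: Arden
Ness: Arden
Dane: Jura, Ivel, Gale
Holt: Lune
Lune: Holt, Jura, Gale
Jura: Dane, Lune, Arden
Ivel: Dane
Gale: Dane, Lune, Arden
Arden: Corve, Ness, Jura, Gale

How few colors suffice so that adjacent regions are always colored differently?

Dane and Ivel conflict, so at least 2 colors are needed.
2 colors suffice: color 1 → {Dane, Lune, Arden}; color 2 → {Corve, Ness, Holt, Jura, Ivel, Gale}. Each listed conflict is separated.

2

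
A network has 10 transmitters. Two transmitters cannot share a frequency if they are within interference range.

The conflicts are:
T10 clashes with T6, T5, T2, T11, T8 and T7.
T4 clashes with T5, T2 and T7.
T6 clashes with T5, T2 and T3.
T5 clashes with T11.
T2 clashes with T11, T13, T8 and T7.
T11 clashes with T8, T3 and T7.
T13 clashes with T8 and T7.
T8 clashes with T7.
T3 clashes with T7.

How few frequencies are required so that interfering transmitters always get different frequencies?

T10, T2, T11, T8, T7 are mutually in conflict, so at least 5 frequencies are needed.
5 frequencies suffice: frequency 1 → {T5, T2, T3}; frequency 2 → {T6, T7}; frequency 3 → {T10, T4, T13}; frequency 4 → {T11}; frequency 5 → {T8}. Every pair that conflicts lands in different frequencies.

5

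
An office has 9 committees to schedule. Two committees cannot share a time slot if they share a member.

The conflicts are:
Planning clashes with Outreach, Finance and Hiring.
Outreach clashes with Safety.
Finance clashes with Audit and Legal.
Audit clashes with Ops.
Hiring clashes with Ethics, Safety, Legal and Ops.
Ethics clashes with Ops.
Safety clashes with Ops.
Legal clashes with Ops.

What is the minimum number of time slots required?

Hiring, Legal, Ops are mutually in conflict, so at least 3 time slots are needed.
3 time slots suffice: Planning=3, Outreach=1, Finance=1, Audit=2, Hiring=2, Ethics=3, Safety=3, Legal=3, Ops=1. Every pair that conflicts lands in different time slots.

3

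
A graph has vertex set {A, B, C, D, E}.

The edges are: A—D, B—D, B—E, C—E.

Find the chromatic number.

2

A and D are adjacent, so at least 2 colors are needed.
2 colors suffice: color 1 → {D, E}; color 2 → {A, B, C}. Every edge joins two different colors.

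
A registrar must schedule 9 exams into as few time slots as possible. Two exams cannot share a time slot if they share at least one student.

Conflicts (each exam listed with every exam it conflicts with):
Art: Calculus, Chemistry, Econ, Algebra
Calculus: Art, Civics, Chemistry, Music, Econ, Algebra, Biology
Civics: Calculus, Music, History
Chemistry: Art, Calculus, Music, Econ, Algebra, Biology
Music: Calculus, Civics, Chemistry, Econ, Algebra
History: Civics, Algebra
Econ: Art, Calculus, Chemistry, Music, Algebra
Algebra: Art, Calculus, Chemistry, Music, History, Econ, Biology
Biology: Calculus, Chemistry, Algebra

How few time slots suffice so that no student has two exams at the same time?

5

Calculus, Chemistry, Music, Econ, Algebra all conflict with each other, so at least 5 time slots are needed.
5 time slots suffice: time slot 1 → {Calculus, History}; time slot 2 → {Civics, Algebra}; time slot 3 → {Chemistry}; time slot 4 → {Art, Music, Biology}; time slot 5 → {Econ}. No two conflicting exams share a time slot.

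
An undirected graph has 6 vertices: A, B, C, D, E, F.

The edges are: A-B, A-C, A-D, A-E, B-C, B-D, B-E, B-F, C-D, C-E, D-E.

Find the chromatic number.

A, B, C, D, E are mutually adjacent (a clique of size 5), so at least 5 colors are needed.
A valid assignment using 5 colors: A=green, B=red, C=blue, D=purple, E=yellow, F=blue. No two adjacent vertices share a color.

5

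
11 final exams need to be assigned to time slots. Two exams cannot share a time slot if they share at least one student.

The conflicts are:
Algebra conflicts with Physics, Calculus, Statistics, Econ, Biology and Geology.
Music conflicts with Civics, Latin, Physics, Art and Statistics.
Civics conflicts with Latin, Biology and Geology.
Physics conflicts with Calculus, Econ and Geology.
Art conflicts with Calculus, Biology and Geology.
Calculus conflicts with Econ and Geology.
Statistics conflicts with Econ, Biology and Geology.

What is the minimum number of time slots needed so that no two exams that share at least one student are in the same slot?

Algebra, Physics, Calculus, Econ pairwise conflict, so at least 4 time slots are needed.
4 time slots suffice: time slot 1 → {Algebra, Music}; time slot 2 → {Latin, Econ, Biology, Geology}; time slot 3 → {Civics, Physics, Art, Statistics}; time slot 4 → {Calculus}. Each listed conflict is separated.

4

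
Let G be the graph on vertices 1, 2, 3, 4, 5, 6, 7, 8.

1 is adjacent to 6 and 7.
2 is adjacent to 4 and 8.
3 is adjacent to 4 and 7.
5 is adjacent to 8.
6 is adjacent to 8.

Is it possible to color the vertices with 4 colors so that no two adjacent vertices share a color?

Yes

The chromatic number is 3. The cycle 6-1-7-3-4-2-8-6 has odd length 7, so it cannot be 2-colored; at least 3 colors are needed.
3 colors suffice: color red → {1, 3, 8}; color blue → {2, 5, 6, 7}; color green → {4}.
Since 4 ≥ 3, a proper 4-coloring certainly exists.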